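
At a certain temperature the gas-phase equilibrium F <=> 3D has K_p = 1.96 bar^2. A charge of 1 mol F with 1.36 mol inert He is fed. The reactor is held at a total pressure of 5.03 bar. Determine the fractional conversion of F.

X = 0.260

Basis: 1 mol F initially; let X = conversion of F. Extent ξ = X.
Mole table: n_F = 1 − X; n_D = 3X; n_I = 1.36 (inert).
Summing: n_T = 2.36 + 2X.
With p_i = (n_i/n_T)P, K_p = p_D^3 / (p_F).
Setting this equal to 1.96 bar^2 and taking the physical root (0 < X < 1) gives X = 0.260.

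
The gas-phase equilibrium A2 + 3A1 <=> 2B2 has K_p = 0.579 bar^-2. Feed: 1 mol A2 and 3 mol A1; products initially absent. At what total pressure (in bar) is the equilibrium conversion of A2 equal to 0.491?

Take 1 mol A2 as basis and let X be its fractional conversion, so ξ = X.
Species balance: n_A2 = 1 − X; n_A1 = 3 − 3X; n_B2 = 2X.
Summing: n_T = 4 − 2X.
K_p = p_B2^2 / (p_A2 p_A1^3) with p_i = (n_i/n_T)·P.
At X = 0.491: the mole-fraction product g(X) = Π y_i^ν_i = 4.846. Since K_p = g(X)·P^{-2}, P = (g/K_p)^(1/2) = (4.846/0.579)^(1/2) = 2.89 bar.

P = 2.89 bar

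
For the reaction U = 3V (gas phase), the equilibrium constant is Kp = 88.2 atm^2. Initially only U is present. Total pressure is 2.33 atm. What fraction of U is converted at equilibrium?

X = 0.858

Basis: 1 mol U initially; let X = conversion of U. Extent ξ = X.
Moles: n_U = 1 − X; n_V = 3X.
n_T = Σnᵢ = 1 + 2X.
y_i = n_i/n_T, p_i = y_i·P. Kp = p_V^3 / (p_U).
This yields a degree-3 equation in X; solving on (0,1), X = 0.858.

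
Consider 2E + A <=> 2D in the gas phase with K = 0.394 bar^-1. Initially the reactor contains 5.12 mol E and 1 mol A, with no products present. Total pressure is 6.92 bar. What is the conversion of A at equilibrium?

X = 0.709

Basis: 1 mol A initially; let X = conversion of A. Extent ξ = X.
Mole table: n_E = 5.12 − 2X; n_A = 1 − X; n_D = 2X.
Total moles n_T = 6.12 − X.
With p_i = (n_i/n_T)P, K = p_D^2 / (p_E^2 p_A).
Setting this equal to 0.394 bar^-1 and taking the physical root (0 < X < 1) gives X = 0.709.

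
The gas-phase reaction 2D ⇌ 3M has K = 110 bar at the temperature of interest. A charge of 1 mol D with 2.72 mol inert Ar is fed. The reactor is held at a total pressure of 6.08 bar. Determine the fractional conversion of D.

X = 0.837

Basis: 1 mol D initially; let X = conversion of D. Extent ξ = 0.5X.
Moles: n_D = 1 − X; n_M = 1.5X; n_I = 2.72 (inert).
Total moles n_T = 3.72 + 0.5X.
With p_i = (n_i/n_T)P, K = p_M^3 / (p_D^2).
This yields a degree-3 equation in X; solving on (0,1), X = 0.837.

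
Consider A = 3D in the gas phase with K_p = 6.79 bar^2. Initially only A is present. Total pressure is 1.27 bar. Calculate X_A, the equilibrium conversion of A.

Take 1 mol A as basis and let X be its fractional conversion, so ξ = X.
Species balance: n_A = 1 − X; n_D = 3X.
n_T = Σnᵢ = 1 + 2X.
With p_i = (n_i/n_T)P, K_p = p_D^3 / (p_A).
Substituting and setting equal to 6.79 bar^2 gives a polynomial in X; the root in (0,1) is X = 0.659.

X = 0.659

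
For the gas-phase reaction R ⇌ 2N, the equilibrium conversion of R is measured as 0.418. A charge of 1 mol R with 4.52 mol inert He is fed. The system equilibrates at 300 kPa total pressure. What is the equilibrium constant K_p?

K_p = 60.7 kPa

Basis: 1 mol R initially; let X = conversion of R. Extent ξ = X.
Species balance: n_R = 1 − X; n_N = 2X; n_I = 4.52 (inert).
n_T = Σnᵢ = 5.52 + X.
At X = 0.418: n_R = 0.582, n_N = 0.836, n_T = 5.94.
p_i = (n_i/n_T)·P. K_p = p_N^2 / (p_R) = 60.7 kPa.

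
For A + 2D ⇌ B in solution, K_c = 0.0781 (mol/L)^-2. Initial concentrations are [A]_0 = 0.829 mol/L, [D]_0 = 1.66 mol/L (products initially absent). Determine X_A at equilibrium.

X = 0.138

Let X = conversion of A; extent ξ = 0.829·X mol/L.
Concentrations: [A] = 0.829 − 0.829X; [D] = 1.66 − 1.66X; [B] = 0.829X.
K_c = [B] / ([A] [D]^2).
Solving K_c = 0.0781 for X ∈ (0,1): X = 0.138.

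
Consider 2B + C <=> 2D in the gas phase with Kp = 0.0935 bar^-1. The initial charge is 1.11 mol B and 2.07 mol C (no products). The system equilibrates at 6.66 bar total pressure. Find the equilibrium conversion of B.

X = 0.384

Basis: 1.11 mol B initially; let X = conversion of B. Extent ξ = 0.555X.
Moles: n_B = 1.11 − 1.11X; n_C = 2.07 − 0.555X; n_D = 1.11X.
Total moles n_T = 3.18 − 0.555X.
With p_i = (n_i/n_T)P, Kp = p_D^2 / (p_B^2 p_C).
Substituting and setting equal to 0.0935 bar^-1 gives a polynomial in X; the root in (0,1) is X = 0.384.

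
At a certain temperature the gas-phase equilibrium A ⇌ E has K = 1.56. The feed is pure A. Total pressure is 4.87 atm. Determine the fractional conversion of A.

X = 0.609

Basis: 1 mol A initially; let X = conversion of A. Extent ξ = X.
Species balance: n_A = 1 − X; n_E = X.
n_T stays at 1 (no change in mole number).
Mole fractions y_i = n_i/n_T; K = p_E / (p_A) with p_i = y_i·P.
Setting this equal to 1.56 and taking the physical root (0 < X < 1) gives X = 0.609.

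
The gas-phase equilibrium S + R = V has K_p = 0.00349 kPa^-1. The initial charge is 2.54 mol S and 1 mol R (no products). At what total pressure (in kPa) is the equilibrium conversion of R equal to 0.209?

Basis: 1 mol R initially; let X = conversion of R. Extent ξ = X.
At extent ξ: n_S = 2.54 − X; n_R = 1 − X; n_V = X.
Total moles n_T = 3.54 − X.
K_p = p_V / (p_S p_R) with p_i = (n_i/n_T)·P.
At X = 0.209: the mole-fraction product g(X) = Π y_i^ν_i = 0.3776. Since K_p = g(X)·P^{-1}, P = (g/K_p)^(1/1) = (0.3776/0.00349)^(1/1) = 108 kPa.

P = 108 kPa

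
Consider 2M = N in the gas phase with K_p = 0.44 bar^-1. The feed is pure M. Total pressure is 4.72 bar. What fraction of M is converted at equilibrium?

X = 0.672

Take 1 mol M as basis and let X be its fractional conversion, so ξ = 0.5X.
At extent ξ: n_M = 1 − X; n_N = 0.5X.
Total moles n_T = 1 − 0.5X.
Mole fractions y_i = n_i/n_T; K_p = p_N / (p_M^2) with p_i = y_i·P.
Setting this equal to 0.44 bar^-1 and taking the physical root (0 < X < 1) gives X = 0.672.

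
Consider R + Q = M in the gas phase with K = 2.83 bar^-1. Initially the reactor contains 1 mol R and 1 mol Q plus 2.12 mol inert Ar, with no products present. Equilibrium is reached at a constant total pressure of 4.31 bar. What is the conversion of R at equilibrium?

Let X = conversion of R (basis 1 mol R); extent of reaction ξ = X.
At extent ξ: n_R = 1 − X; n_Q = 1 − X; n_M = X; n_I = 2.12 (inert).
Summing: n_T = 4.12 − X.
Mole fractions y_i = n_i/n_T; K = p_M / (p_R p_Q) with p_i = y_i·P.
Substituting and setting equal to 2.83 bar^-1 gives a polynomial in X; the root in (0,1) is X = 0.588.

X = 0.588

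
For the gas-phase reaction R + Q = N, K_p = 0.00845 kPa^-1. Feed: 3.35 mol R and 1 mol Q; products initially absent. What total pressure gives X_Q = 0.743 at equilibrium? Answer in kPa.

P = 473 kPa

Let X = conversion of Q (basis 1 mol Q); extent of reaction ξ = X.
Mole table: n_R = 3.35 − X; n_Q = 1 − X; n_N = X.
Total moles n_T = 4.35 − X.
K_p = p_N / (p_R p_Q) with p_i = (n_i/n_T)·P.
At X = 0.743: the mole-fraction product g(X) = Π y_i^ν_i = 4. Since K_p = g(X)·P^{-1}, P = (g/K_p)^(1/1) = (4/0.00845)^(1/1) = 473 kPa.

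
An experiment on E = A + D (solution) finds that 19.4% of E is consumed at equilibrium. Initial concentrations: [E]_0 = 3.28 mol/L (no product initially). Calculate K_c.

K_c = 0.153 mol/L

Let X = conversion of E.
Concentrations: [E] = 3.28 − 3.28X; [A] = 3.28X; [D] = 3.28X.
At X = 0.194: [E] = 2.64, [A] = 0.636, [D] = 0.636.
K_c = [A] [D] / ([E]) = 0.153 mol/L.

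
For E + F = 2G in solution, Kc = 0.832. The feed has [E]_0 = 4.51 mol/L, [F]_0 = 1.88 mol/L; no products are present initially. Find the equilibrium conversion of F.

X = 0.464

Let X = conversion of F; extent ξ = 1.88·X mol/L.
Concentrations: [E] = 4.51 − 1.88X; [F] = 1.88 − 1.88X; [G] = 3.76X.
Kc = [G]^2 / ([E] [F]).
This equals 0.832 at X = 0.464 (the root in 0 < X < 1).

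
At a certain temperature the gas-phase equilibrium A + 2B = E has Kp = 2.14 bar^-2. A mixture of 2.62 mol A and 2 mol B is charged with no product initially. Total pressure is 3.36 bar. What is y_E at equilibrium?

y_E = 0.263

Let X = conversion of B (basis 2 mol B); extent of reaction ξ = X.
Mole table: n_A = 2.62 − X; n_B = 2 − 2X; n_E = X.
n_T = Σnᵢ = 4.62 − 2X.
y_i = n_i/n_T, p_i = y_i·P. Kp = p_E / (p_A p_B^2).
Substituting and setting equal to 2.14 bar^-2 gives a polynomial in X; the root in (0,1) is X = 0.796.
Then n_E = 0.796, n_T = 3.03, so y_E = 0.263.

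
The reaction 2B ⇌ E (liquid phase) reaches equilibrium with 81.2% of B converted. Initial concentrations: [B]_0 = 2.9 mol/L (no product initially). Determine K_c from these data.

Let X = conversion of B.
Concentrations: [B] = 2.9 − 2.9X; [E] = 1.45X.
At X = 0.812: [B] = 0.545, [E] = 1.18.
K_c = [E] / ([B]^2) = 3.96 L/mol.

K_c = 3.96 L/mol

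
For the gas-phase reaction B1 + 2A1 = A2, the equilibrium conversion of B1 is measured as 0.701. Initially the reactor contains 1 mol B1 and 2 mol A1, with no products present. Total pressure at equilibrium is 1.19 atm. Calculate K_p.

K_p = 11.8 atm^-2

Let X = conversion of B1 (basis 1 mol B1); extent of reaction ξ = X.
Mole table: n_B1 = 1 − X; n_A1 = 2 − 2X; n_A2 = X.
n_T = Σnᵢ = 3 − 2X.
At X = 0.701: n_B1 = 0.299, n_A1 = 0.598, n_A2 = 0.701, n_T = 1.6.
p_i = (n_i/n_T)·P. K_p = p_A2 / (p_B1 p_A1^2) = 11.8 atm^-2.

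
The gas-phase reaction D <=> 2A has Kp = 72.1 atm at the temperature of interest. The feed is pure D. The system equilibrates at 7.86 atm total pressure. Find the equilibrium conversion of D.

Let X = conversion of D (basis 1 mol D); extent of reaction ξ = X.
At extent ξ: n_D = 1 − X; n_A = 2X.
Total moles n_T = 1 + X.
y_i = n_i/n_T, p_i = y_i·P. Kp = p_A^2 / (p_D).
Substituting and setting equal to 72.1 atm gives a polynomial in X; the root in (0,1) is X = 0.834.

X = 0.834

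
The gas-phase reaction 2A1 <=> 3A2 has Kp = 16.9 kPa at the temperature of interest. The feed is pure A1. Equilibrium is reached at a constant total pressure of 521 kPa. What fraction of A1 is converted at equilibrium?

X = 0.190

Let X = conversion of A1 (basis 1 mol A1); extent of reaction ξ = 0.5X.
Mole table: n_A1 = 1 − X; n_A2 = 1.5X.
n_T = Σnᵢ = 1 + 0.5X.
With p_i = (n_i/n_T)P, Kp = p_A2^3 / (p_A1^2).
Setting this equal to 16.9 kPa and taking the physical root (0 < X < 1) gives X = 0.190.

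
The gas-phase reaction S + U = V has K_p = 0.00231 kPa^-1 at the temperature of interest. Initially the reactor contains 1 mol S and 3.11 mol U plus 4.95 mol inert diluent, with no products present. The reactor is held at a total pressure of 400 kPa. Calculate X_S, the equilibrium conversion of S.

X = 0.232

Let X = conversion of S (basis 1 mol S); extent of reaction ξ = X.
Species balance: n_S = 1 − X; n_U = 3.11 − X; n_V = X; n_I = 4.95 (inert).
Summing: n_T = 9.06 − X.
With p_i = (n_i/n_T)P, K_p = p_V / (p_S p_U).
Setting this equal to 0.00231 kPa^-1 and taking the physical root (0 < X < 1) gives X = 0.232.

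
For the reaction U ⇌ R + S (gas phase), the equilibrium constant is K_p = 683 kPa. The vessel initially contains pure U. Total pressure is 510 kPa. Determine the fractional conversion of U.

X = 0.757

Let X = conversion of U (basis 1 mol U); extent of reaction ξ = X.
Moles: n_U = 1 − X; n_R = X; n_S = X.
Summing: n_T = 1 + X.
Mole fractions y_i = n_i/n_T; K_p = p_R p_S / (p_U) with p_i = y_i·P.
Setting this equal to 683 kPa and taking the physical root (0 < X < 1) gives X = 0.757.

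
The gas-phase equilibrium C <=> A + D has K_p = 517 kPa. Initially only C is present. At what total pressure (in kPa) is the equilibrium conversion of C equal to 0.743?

Let X = conversion of C (basis 1 mol C); extent of reaction ξ = X.
At extent ξ: n_C = 1 − X; n_A = X; n_D = X.
n_T = Σnᵢ = 1 + X.
K_p = p_A p_D / (p_C) with p_i = (n_i/n_T)·P.
At X = 0.743: the mole-fraction product g(X) = Π y_i^ν_i = 1.232. Since K_p = g(X)·P^{1}, P = (K_p/g)^(1/1) = (517/1.232)^(1/1) = 420 kPa.

P = 420 kPa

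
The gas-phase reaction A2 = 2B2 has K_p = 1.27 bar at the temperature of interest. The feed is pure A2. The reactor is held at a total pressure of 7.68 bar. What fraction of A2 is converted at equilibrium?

X = 0.199

Basis: 1 mol A2 initially; let X = conversion of A2. Extent ξ = X.
Mole table: n_A2 = 1 − X; n_B2 = 2X.
n_T = Σnᵢ = 1 + X.
y_i = n_i/n_T, p_i = y_i·P. K_p = p_B2^2 / (p_A2).
Setting this equal to 1.27 bar and taking the physical root (0 < X < 1) gives X = 0.199.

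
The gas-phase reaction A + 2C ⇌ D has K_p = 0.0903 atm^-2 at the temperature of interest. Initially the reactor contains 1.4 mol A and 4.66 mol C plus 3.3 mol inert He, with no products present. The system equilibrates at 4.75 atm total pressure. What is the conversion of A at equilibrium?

Let X = conversion of A (basis 1.4 mol A); extent of reaction ξ = 1.4X.
Mole table: n_A = 1.4 − 1.4X; n_C = 4.66 − 2.8X; n_D = 1.4X; n_I = 3.3 (inert).
n_T = Σnᵢ = 9.36 − 2.8X.
y_i = n_i/n_T, p_i = y_i·P. K_p = p_D / (p_A p_C^2).
Equating to 0.0903 atm^-2 and solving on 0 < X < 1: X = 0.292.

X = 0.292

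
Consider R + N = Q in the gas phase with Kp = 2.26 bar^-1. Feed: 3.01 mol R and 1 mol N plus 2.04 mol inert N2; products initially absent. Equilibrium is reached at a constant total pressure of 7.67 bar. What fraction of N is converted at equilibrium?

X = 0.877

Take 1 mol N as basis and let X be its fractional conversion, so ξ = X.
Moles: n_R = 3.01 − X; n_N = 1 − X; n_Q = X; n_I = 2.04 (inert).
Summing: n_T = 6.05 − X.
With p_i = (n_i/n_T)P, Kp = p_Q / (p_R p_N).
Equating to 2.26 bar^-1 and solving on 0 < X < 1: X = 0.877.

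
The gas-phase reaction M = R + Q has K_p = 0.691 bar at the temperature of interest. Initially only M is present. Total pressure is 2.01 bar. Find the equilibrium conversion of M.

X = 0.506

Take 1 mol M as basis and let X be its fractional conversion, so ξ = X.
Mole table: n_M = 1 − X; n_R = X; n_Q = X.
Summing: n_T = 1 + X.
With p_i = (n_i/n_T)P, K_p = p_R p_Q / (p_M).
Setting this equal to 0.691 bar and taking the physical root (0 < X < 1) gives X = 0.506.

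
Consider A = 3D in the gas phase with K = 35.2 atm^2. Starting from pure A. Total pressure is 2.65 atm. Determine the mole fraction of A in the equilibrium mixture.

Let X = conversion of A (basis 1 mol A); extent of reaction ξ = X.
Species balance: n_A = 1 − X; n_D = 3X.
Summing: n_T = 1 + 2X.
Mole fractions y_i = n_i/n_T; K = p_D^3 / (p_A) with p_i = y_i·P.
This yields a degree-3 equation in X; solving on (0,1), X = 0.689.
Then n_A = 0.311, n_T = 2.38, so y_A = 0.131.

y_A = 0.131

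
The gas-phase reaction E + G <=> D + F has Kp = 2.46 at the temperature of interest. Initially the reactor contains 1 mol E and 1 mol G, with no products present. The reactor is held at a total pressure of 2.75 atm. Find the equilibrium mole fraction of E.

y_E = 0.195

Let X = conversion of E (basis 1 mol E); extent of reaction ξ = X.
At extent ξ: n_E = 1 − X; n_G = 1 − X; n_D = X; n_F = X.
Total moles n_T = 2 (Δν = 0, constant).
With p_i = (n_i/n_T)P, Kp = p_D p_F / (p_E p_G).
Substituting and setting equal to 2.46 gives a polynomial in X; the root in (0,1) is X = 0.611.
Then n_E = 0.389, n_T = 2, so y_E = 0.195.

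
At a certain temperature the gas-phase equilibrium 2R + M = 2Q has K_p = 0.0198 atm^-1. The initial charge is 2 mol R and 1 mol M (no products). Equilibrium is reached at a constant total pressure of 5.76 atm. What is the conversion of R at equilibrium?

Basis: 2 mol R initially; let X = conversion of R. Extent ξ = X.
Species balance: n_R = 2 − 2X; n_M = 1 − X; n_Q = 2X.
Total moles n_T = 3 − X.
y_i = n_i/n_T, p_i = y_i·P. K_p = p_Q^2 / (p_R^2 p_M).
Setting this equal to 0.0198 atm^-1 and taking the physical root (0 < X < 1) gives X = 0.155.

X = 0.155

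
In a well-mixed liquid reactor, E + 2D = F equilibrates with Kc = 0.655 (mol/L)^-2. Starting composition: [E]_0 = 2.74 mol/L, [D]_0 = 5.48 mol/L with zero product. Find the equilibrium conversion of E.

Let X = conversion of E; extent ξ = 2.74·X mol/L.
Concentrations: [E] = 2.74 − 2.74X; [D] = 5.48 − 5.48X; [F] = 2.74X.
Kc = [F] / ([E] [D]^2).
Solving Kc = 0.655 for X ∈ (0,1): X = 0.675.

X = 0.675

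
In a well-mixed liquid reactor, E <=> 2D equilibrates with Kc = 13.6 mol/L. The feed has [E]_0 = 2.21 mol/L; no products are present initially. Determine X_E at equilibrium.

X = 0.690

Let X = conversion of E; extent ξ = 2.21·X mol/L.
Concentrations: [E] = 2.21 − 2.21X; [D] = 4.42X.
Kc = [D]^2 / ([E]).
This equals 13.6 at X = 0.690 (the root in 0 < X < 1).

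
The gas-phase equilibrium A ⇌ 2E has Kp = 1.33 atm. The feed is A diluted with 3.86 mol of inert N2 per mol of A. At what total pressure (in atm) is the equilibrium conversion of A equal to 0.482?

Let X = conversion of A (basis 1 mol A); extent of reaction ξ = X.
Moles: n_A = 1 − X; n_E = 2X; n_I = 3.86 (inert).
n_T = Σnᵢ = 4.86 + X.
Kp = p_E^2 / (p_A) with p_i = (n_i/n_T)·P.
At X = 0.482: the mole-fraction product g(X) = Π y_i^ν_i = 0.3358. Since Kp = g(X)·P^{1}, P = (Kp/g)^(1/1) = (1.33/0.3358)^(1/1) = 3.96 atm.

P = 3.96 atm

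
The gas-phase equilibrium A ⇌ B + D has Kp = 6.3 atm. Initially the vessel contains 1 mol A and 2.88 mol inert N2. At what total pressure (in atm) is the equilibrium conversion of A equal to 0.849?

P = 6.24 atm

Basis: 1 mol A initially; let X = conversion of A. Extent ξ = X.
Mole table: n_A = 1 − X; n_B = X; n_D = X; n_I = 2.88 (inert).
Summing: n_T = 3.88 + X.
Kp = p_B p_D / (p_A) with p_i = (n_i/n_T)·P.
At X = 0.849: the mole-fraction product g(X) = Π y_i^ν_i = 1.009. Since Kp = g(X)·P^{1}, P = (Kp/g)^(1/1) = (6.3/1.009)^(1/1) = 6.24 atm.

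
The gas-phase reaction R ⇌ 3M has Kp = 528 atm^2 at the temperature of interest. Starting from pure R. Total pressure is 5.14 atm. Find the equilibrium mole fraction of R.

Let X = conversion of R (basis 1 mol R); extent of reaction ξ = X.
Mole table: n_R = 1 − X; n_M = 3X.
Total moles n_T = 1 + 2X.
y_i = n_i/n_T, p_i = y_i·P. Kp = p_M^3 / (p_R).
Equating to 528 atm^2 and solving on 0 < X < 1: X = 0.879.
Then n_R = 0.121, n_T = 2.76, so y_R = 0.044.

y_R = 0.044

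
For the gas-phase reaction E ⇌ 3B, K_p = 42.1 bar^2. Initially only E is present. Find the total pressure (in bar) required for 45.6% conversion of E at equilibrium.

P = 5.72 bar

Basis: 1 mol E initially; let X = conversion of E. Extent ξ = X.
At extent ξ: n_E = 1 − X; n_B = 3X.
Total moles n_T = 1 + 2X.
K_p = p_B^3 / (p_E) with p_i = (n_i/n_T)·P.
At X = 0.456: the mole-fraction product g(X) = Π y_i^ν_i = 1.287. Since K_p = g(X)·P^{2}, P = (K_p/g)^(1/2) = (42.1/1.287)^(1/2) = 5.72 bar.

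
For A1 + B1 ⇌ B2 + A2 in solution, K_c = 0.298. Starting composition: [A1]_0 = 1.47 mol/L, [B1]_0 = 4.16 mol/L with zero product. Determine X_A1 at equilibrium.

X = 0.552

Let X = conversion of A1; extent ξ = 1.47·X mol/L.
Concentrations: [A1] = 1.47 − 1.47X; [B1] = 4.16 − 1.47X; [B2] = 1.47X; [A2] = 1.47X.
K_c = [B2] [A2] / ([A1] [B1]).
This equals 0.298 at X = 0.552 (the root in 0 < X < 1).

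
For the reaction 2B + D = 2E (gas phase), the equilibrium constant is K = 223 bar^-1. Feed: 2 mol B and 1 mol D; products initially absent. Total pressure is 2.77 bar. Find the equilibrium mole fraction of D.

y_D = 0.064

Take 2 mol B as basis and let X be its fractional conversion, so ξ = X.
At extent ξ: n_B = 2 − 2X; n_D = 1 − X; n_E = 2X.
Summing: n_T = 3 − X.
With p_i = (n_i/n_T)P, K = p_E^2 / (p_B^2 p_D).
Setting this equal to 223 bar^-1 and taking the physical root (0 < X < 1) gives X = 0.863.
Then n_D = 0.137, n_T = 2.14, so y_D = 0.064.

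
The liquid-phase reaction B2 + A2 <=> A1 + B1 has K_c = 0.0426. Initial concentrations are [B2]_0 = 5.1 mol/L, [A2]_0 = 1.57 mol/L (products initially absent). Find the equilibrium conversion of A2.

X = 0.297

Let X = conversion of A2; extent ξ = 1.57·X mol/L.
Concentrations: [B2] = 5.1 − 1.57X; [A2] = 1.57 − 1.57X; [A1] = 1.57X; [B1] = 1.57X.
K_c = [A1] [B1] / ([B2] [A2]).
Solving K_c = 0.0426 for X ∈ (0,1): X = 0.297.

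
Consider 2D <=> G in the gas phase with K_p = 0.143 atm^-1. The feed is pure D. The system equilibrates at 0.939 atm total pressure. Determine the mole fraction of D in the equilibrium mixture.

y_D = 0.893

Basis: 1 mol D initially; let X = conversion of D. Extent ξ = 0.5X.
At extent ξ: n_D = 1 − X; n_G = 0.5X.
Total moles n_T = 1 − 0.5X.
y_i = n_i/n_T, p_i = y_i·P. K_p = p_G / (p_D^2).
Setting this equal to 0.143 atm^-1 and taking the physical root (0 < X < 1) gives X = 0.193.
Then n_D = 0.807, n_T = 0.903, so y_D = 0.893.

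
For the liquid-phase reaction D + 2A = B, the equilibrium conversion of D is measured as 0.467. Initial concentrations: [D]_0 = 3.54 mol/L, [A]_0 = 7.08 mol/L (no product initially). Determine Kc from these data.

Let X = conversion of D.
Concentrations: [D] = 3.54 − 3.54X; [A] = 7.08 − 7.08X; [B] = 3.54X.
At X = 0.467: [D] = 1.89, [A] = 3.77, [B] = 1.65.
Kc = [B] / ([D] [A]^2) = 0.0615 (mol/L)^-2.

Kc = 0.0615 (mol/L)^-2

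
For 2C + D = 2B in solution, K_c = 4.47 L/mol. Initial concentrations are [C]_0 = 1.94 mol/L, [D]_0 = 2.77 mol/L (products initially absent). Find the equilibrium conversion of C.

Let X = conversion of C; extent ξ = 1.94X/2 mol/L.
Concentrations: [C] = 1.94 − 1.94X; [D] = 2.77 − 0.97X; [B] = 1.94X.
K_c = [B]^2 / ([C]^2 [D]).
Solving K_c = 4.47 for X ∈ (0,1): X = 0.751.

X = 0.751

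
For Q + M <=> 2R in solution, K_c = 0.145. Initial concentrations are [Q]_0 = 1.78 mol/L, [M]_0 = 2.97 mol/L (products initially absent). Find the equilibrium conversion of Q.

Let X = conversion of Q; extent ξ = 1.78·X mol/L.
Concentrations: [Q] = 1.78 − 1.78X; [M] = 2.97 − 1.78X; [R] = 3.56X.
K_c = [R]^2 / ([Q] [M]).
Solving K_c = 0.145 for X ∈ (0,1): X = 0.205.

X = 0.205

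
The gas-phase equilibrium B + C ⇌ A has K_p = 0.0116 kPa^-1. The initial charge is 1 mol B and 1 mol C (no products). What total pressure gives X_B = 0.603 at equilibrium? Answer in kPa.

Take 1 mol B as basis and let X be its fractional conversion, so ξ = X.
Mole table: n_B = 1 − X; n_C = 1 − X; n_A = X.
Total moles n_T = 2 − X.
K_p = p_A / (p_B p_C) with p_i = (n_i/n_T)·P.
At X = 0.603: the mole-fraction product g(X) = Π y_i^ν_i = 5.345. Since K_p = g(X)·P^{-1}, P = (g/K_p)^(1/1) = (5.345/0.0116)^(1/1) = 461 kPa.

P = 461 kPa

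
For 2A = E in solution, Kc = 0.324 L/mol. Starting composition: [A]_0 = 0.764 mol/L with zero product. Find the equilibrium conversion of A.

X = 0.266

Let X = conversion of A; extent ξ = 0.764X/2 mol/L.
Concentrations: [A] = 0.764 − 0.764X; [E] = 0.382X.
Kc = [E] / ([A]^2).
This equals 0.324 at X = 0.266 (the root in 0 < X < 1).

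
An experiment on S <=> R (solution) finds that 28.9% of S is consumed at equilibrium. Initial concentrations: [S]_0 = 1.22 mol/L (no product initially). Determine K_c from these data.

K_c = 0.406

Let X = conversion of S.
Concentrations: [S] = 1.22 − 1.22X; [R] = 1.22X.
At X = 0.289: [S] = 0.867, [R] = 0.353.
K_c = [R] / ([S]) = 0.406.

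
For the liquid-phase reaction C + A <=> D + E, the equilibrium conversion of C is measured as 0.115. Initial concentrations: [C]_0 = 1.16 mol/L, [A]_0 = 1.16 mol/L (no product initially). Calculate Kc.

Let X = conversion of C.
Concentrations: [C] = 1.16 − 1.16X; [A] = 1.16 − 1.16X; [D] = 1.16X; [E] = 1.16X.
At X = 0.115: [C] = 1.03, [A] = 1.03, [D] = 0.133, [E] = 0.133.
Kc = [D] [E] / ([C] [A]) = 0.0169.

Kc = 0.0169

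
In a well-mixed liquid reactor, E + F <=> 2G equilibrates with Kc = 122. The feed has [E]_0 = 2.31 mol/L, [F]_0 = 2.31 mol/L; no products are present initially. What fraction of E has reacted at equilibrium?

X = 0.847

Let X = conversion of E; extent ξ = 2.31·X mol/L.
Concentrations: [E] = 2.31 − 2.31X; [F] = 2.31 − 2.31X; [G] = 4.62X.
Kc = [G]^2 / ([E] [F]).
Equating to 122: the physical root is X = 0.847.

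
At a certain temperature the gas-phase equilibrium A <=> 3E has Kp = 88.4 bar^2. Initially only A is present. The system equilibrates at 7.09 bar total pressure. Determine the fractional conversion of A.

Basis: 1 mol A initially; let X = conversion of A. Extent ξ = X.
Mole table: n_A = 1 − X; n_E = 3X.
Summing: n_T = 1 + 2X.
With p_i = (n_i/n_T)P, Kp = p_E^3 / (p_A).
Substituting and setting equal to 88.4 bar^2 gives a polynomial in X; the root in (0,1) is X = 0.507.

X = 0.507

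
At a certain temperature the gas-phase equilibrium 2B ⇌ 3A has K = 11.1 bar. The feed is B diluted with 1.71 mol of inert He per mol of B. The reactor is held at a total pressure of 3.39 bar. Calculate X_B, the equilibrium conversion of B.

X = 0.676

Let X = conversion of B (basis 1 mol B); extent of reaction ξ = 0.5X.
Moles: n_B = 1 − X; n_A = 1.5X; n_I = 1.71 (inert).
Summing: n_T = 2.71 + 0.5X.
Mole fractions y_i = n_i/n_T; K = p_A^3 / (p_B^2) with p_i = y_i·P.
This yields a degree-3 equation in X; solving on (0,1), X = 0.676.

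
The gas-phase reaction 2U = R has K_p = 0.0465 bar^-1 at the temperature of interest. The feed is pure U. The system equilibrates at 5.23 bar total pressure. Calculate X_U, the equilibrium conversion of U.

X = 0.288

Basis: 1 mol U initially; let X = conversion of U. Extent ξ = 0.5X.
At extent ξ: n_U = 1 − X; n_R = 0.5X.
Summing: n_T = 1 − 0.5X.
With p_i = (n_i/n_T)P, K_p = p_R / (p_U^2).
Equating to 0.0465 bar^-1 and solving on 0 < X < 1: X = 0.288.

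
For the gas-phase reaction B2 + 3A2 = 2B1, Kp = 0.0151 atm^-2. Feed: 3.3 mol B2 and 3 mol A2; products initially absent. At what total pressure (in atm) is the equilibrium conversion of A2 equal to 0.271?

P = 4.51 atm

Let X = conversion of A2 (basis 3 mol A2); extent of reaction ξ = X.
At extent ξ: n_B2 = 3.3 − X; n_A2 = 3 − 3X; n_B1 = 2X.
n_T = Σnᵢ = 6.3 − 2X.
Kp = p_B1^2 / (p_B2 p_A2^3) with p_i = (n_i/n_T)·P.
At X = 0.271: the mole-fraction product g(X) = Π y_i^ν_i = 0.3074. Since Kp = g(X)·P^{-2}, P = (g/Kp)^(1/2) = (0.3074/0.0151)^(1/2) = 4.51 atm.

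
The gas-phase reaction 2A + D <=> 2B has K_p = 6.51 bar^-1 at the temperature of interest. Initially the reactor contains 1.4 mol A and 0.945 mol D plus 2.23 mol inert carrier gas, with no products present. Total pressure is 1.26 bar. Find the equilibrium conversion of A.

X = 0.516

Let X = conversion of A (basis 1.4 mol A); extent of reaction ξ = 0.7X.
Moles: n_A = 1.4 − 1.4X; n_D = 0.945 − 0.7X; n_B = 1.4X; n_I = 2.23 (inert).
n_T = Σnᵢ = 4.57 − 0.7X.
y_i = n_i/n_T, p_i = y_i·P. K_p = p_B^2 / (p_A^2 p_D).
Setting this equal to 6.51 bar^-1 and taking the physical root (0 < X < 1) gives X = 0.516.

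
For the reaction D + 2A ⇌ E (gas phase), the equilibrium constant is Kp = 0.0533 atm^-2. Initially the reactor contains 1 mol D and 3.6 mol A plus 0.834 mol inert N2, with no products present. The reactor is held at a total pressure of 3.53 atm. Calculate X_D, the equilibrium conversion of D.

X = 0.211

Basis: 1 mol D initially; let X = conversion of D. Extent ξ = X.
Moles: n_D = 1 − X; n_A = 3.6 − 2X; n_E = X; n_I = 0.834 (inert).
Total moles n_T = 5.43 − 2X.
With p_i = (n_i/n_T)P, Kp = p_E / (p_D p_A^2).
Substituting and setting equal to 0.0533 atm^-2 gives a polynomial in X; the root in (0,1) is X = 0.211.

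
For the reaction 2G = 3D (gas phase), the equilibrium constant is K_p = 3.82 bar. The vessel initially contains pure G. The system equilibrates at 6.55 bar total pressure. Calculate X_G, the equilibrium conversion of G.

Basis: 1 mol G initially; let X = conversion of G. Extent ξ = 0.5X.
Mole table: n_G = 1 − X; n_D = 1.5X.
n_T = Σnᵢ = 1 + 0.5X.
Mole fractions y_i = n_i/n_T; K_p = p_D^3 / (p_G^2) with p_i = y_i·P.
Substituting and setting equal to 3.82 bar gives a polynomial in X; the root in (0,1) is X = 0.415.

X = 0.415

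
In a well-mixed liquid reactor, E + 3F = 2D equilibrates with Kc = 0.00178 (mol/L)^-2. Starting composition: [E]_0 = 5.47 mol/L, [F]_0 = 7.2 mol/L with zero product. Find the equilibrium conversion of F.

Let X = conversion of F; extent ξ = 7.2X/3 mol/L.
Concentrations: [E] = 5.47 − 2.4X; [F] = 7.2 − 7.2X; [D] = 4.8X.
Kc = [D]^2 / ([E] [F]^3).
Setting equal to 0.00178 and solving for X on (0,1) gives X = 0.246.

X = 0.246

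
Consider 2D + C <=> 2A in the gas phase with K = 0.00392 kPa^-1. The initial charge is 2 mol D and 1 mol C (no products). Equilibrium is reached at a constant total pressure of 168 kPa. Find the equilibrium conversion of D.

Take 2 mol D as basis and let X be its fractional conversion, so ξ = X.
Moles: n_D = 2 − 2X; n_C = 1 − X; n_A = 2X.
Total moles n_T = 3 − X.
Mole fractions y_i = n_i/n_T; K = p_A^2 / (p_D^2 p_C) with p_i = y_i·P.
Substituting and setting equal to 0.00392 kPa^-1 gives a polynomial in X; the root in (0,1) is X = 0.293.

X = 0.293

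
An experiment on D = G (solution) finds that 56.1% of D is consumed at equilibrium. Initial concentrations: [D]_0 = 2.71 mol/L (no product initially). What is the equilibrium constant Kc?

Let X = conversion of D.
Concentrations: [D] = 2.71 − 2.71X; [G] = 2.71X.
At X = 0.561: [D] = 1.19, [G] = 1.52.
Kc = [G] / ([D]) = 1.28.

Kc = 1.28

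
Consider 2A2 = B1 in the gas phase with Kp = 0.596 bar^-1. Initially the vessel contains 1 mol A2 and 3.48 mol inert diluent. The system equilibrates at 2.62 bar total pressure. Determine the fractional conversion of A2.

Let X = conversion of A2 (basis 1 mol A2); extent of reaction ξ = 0.5X.
At extent ξ: n_A2 = 1 − X; n_B1 = 0.5X; n_I = 3.48 (inert).
n_T = Σnᵢ = 4.48 − 0.5X.
y_i = n_i/n_T, p_i = y_i·P. Kp = p_B1 / (p_A2^2).
Equating to 0.596 bar^-1 and solving on 0 < X < 1: X = 0.327.

X = 0.327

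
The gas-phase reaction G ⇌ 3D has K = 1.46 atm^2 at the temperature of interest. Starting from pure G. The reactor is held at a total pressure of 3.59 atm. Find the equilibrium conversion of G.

X = 0.186

Let X = conversion of G (basis 1 mol G); extent of reaction ξ = X.
Species balance: n_G = 1 − X; n_D = 3X.
Summing: n_T = 1 + 2X.
With p_i = (n_i/n_T)P, K = p_D^3 / (p_G).
Substituting and setting equal to 1.46 atm^2 gives a polynomial in X; the root in (0,1) is X = 0.186.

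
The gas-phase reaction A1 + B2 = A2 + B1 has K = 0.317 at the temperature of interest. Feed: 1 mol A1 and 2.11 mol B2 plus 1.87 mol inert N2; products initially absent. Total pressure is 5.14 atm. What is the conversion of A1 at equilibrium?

Take 1 mol A1 as basis and let X be its fractional conversion, so ξ = X.
Moles: n_A1 = 1 − X; n_B2 = 2.11 − X; n_A2 = X; n_B1 = X; n_I = 1.87 (inert).
Since Δν = 0, n_T = 4.98 throughout.
With p_i = (n_i/n_T)P, K = p_A2 p_B1 / (p_A1 p_B2).
Setting this equal to 0.317 and taking the physical root (0 < X < 1) gives X = 0.503.

X = 0.503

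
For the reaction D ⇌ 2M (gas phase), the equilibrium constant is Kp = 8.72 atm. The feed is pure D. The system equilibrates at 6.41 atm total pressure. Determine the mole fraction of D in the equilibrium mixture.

Let X = conversion of D (basis 1 mol D); extent of reaction ξ = X.
Mole table: n_D = 1 − X; n_M = 2X.
Summing: n_T = 1 + X.
With p_i = (n_i/n_T)P, Kp = p_M^2 / (p_D).
Substituting and setting equal to 8.72 atm gives a polynomial in X; the root in (0,1) is X = 0.504.
Then n_D = 0.496, n_T = 1.5, so y_D = 0.330.

y_D = 0.330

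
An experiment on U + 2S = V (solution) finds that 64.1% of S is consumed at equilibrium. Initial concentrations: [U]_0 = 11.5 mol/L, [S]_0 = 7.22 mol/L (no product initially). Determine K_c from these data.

Let X = conversion of S.
Concentrations: [U] = 11.5 − 3.61X; [S] = 7.22 − 7.22X; [V] = 3.61X.
At X = 0.641: [U] = 9.19, [S] = 2.59, [V] = 2.31.
K_c = [V] / ([U] [S]^2) = 0.0375 (mol/L)^-2.

K_c = 0.0375 (mol/L)^-2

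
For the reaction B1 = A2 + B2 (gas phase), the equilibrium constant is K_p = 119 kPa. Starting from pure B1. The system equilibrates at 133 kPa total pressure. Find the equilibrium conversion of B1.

Let X = conversion of B1 (basis 1 mol B1); extent of reaction ξ = X.
At extent ξ: n_B1 = 1 − X; n_A2 = X; n_B2 = X.
n_T = Σnᵢ = 1 + X.
y_i = n_i/n_T, p_i = y_i·P. K_p = p_A2 p_B2 / (p_B1).
This yields a degree-2 equation in X; solving on (0,1), X = 0.687.

X = 0.687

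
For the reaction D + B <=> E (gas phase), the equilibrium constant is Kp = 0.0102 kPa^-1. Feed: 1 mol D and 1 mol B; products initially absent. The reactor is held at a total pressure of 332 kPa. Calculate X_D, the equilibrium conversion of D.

Take 1 mol D as basis and let X be its fractional conversion, so ξ = X.
Moles: n_D = 1 − X; n_B = 1 − X; n_E = X.
n_T = Σnᵢ = 2 − X.
Mole fractions y_i = n_i/n_T; Kp = p_E / (p_D p_B) with p_i = y_i·P.
Equating to 0.0102 kPa^-1 and solving on 0 < X < 1: X = 0.523.

X = 0.523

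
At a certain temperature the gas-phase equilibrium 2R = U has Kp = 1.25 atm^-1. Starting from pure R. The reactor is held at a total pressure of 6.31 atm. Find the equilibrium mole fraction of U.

Take 1 mol R as basis and let X be its fractional conversion, so ξ = 0.5X.
At extent ξ: n_R = 1 − X; n_U = 0.5X.
Total moles n_T = 1 − 0.5X.
Mole fractions y_i = n_i/n_T; Kp = p_U / (p_R^2) with p_i = y_i·P.
Equating to 1.25 atm^-1 and solving on 0 < X < 1: X = 0.825.
Then n_U = 0.412, n_T = 0.588, so y_U = 0.702.

y_U = 0.702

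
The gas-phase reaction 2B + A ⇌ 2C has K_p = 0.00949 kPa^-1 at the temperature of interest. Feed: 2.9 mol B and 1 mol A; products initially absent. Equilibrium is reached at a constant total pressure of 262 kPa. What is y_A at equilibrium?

y_A = 0.138

Take 1 mol A as basis and let X be its fractional conversion, so ξ = X.
Species balance: n_B = 2.9 − 2X; n_A = 1 − X; n_C = 2X.
n_T = Σnᵢ = 3.9 − X.
With p_i = (n_i/n_T)P, K_p = p_C^2 / (p_B^2 p_A).
Substituting and setting equal to 0.00949 kPa^-1 gives a polynomial in X; the root in (0,1) is X = 0.536.
Then n_A = 0.464, n_T = 3.36, so y_A = 0.138.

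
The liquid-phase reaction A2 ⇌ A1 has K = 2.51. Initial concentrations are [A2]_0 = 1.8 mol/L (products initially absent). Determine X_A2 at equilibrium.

Let X = conversion of A2; extent ξ = 1.8·X mol/L.
Concentrations: [A2] = 1.8 − 1.8X; [A1] = 1.8X.
K = [A1] / ([A2]).
Equating to 2.51: the physical root is X = 0.715.

X = 0.715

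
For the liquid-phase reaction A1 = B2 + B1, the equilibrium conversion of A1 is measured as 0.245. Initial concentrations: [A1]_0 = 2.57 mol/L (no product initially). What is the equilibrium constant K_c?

K_c = 0.204 mol/L

Let X = conversion of A1.
Concentrations: [A1] = 2.57 − 2.57X; [B2] = 2.57X; [B1] = 2.57X.
At X = 0.245: [A1] = 1.94, [B2] = 0.63, [B1] = 0.63.
K_c = [B2] [B1] / ([A1]) = 0.204 mol/L.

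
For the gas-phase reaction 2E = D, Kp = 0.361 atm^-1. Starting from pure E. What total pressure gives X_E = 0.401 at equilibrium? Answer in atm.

P = 1.24 atm

Basis: 1 mol E initially; let X = conversion of E. Extent ξ = 0.5X.
Moles: n_E = 1 − X; n_D = 0.5X.
n_T = Σnᵢ = 1 − 0.5X.
Kp = p_D / (p_E^2) with p_i = (n_i/n_T)·P.
At X = 0.401: the mole-fraction product g(X) = Π y_i^ν_i = 0.4468. Since Kp = g(X)·P^{-1}, P = (g/Kp)^(1/1) = (0.4468/0.361)^(1/1) = 1.24 atm.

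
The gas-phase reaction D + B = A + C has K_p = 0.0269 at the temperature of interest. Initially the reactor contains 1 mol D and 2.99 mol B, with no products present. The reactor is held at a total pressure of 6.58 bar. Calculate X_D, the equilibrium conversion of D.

X = 0.238

Basis: 1 mol D initially; let X = conversion of D. Extent ξ = X.
At extent ξ: n_D = 1 − X; n_B = 2.99 − X; n_A = X; n_C = X.
Since Δν = 0, n_T = 3.99 throughout.
Mole fractions y_i = n_i/n_T; K_p = p_A p_C / (p_D p_B) with p_i = y_i·P.
Setting this equal to 0.0269 and taking the physical root (0 < X < 1) gives X = 0.238.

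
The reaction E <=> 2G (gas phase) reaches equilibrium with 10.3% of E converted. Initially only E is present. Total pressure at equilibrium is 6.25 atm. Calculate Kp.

Kp = 0.268 atm

Let X = conversion of E (basis 1 mol E); extent of reaction ξ = X.
Mole table: n_E = 1 − X; n_G = 2X.
n_T = Σnᵢ = 1 + X.
At X = 0.103: n_E = 0.897, n_G = 0.206, n_T = 1.1.
p_i = (n_i/n_T)·P. Kp = p_G^2 / (p_E) = 0.268 atm.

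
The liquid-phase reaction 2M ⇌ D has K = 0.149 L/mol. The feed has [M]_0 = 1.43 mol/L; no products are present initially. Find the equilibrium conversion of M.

X = 0.244

Let X = conversion of M; extent ξ = 1.43X/2 mol/L.
Concentrations: [M] = 1.43 − 1.43X; [D] = 0.715X.
K = [D] / ([M]^2).
Setting equal to 0.149 and solving for X on (0,1) gives X = 0.244.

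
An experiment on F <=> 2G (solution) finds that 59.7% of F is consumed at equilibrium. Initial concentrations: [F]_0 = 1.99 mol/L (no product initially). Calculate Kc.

Kc = 7.04 mol/L

Let X = conversion of F.
Concentrations: [F] = 1.99 − 1.99X; [G] = 3.98X.
At X = 0.597: [F] = 0.802, [G] = 2.38.
Kc = [G]^2 / ([F]) = 7.04 mol/L.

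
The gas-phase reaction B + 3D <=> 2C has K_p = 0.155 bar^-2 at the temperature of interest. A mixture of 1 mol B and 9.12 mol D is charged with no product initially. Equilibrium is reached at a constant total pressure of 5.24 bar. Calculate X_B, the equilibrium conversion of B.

X = 0.837

Let X = conversion of B (basis 1 mol B); extent of reaction ξ = X.
Moles: n_B = 1 − X; n_D = 9.12 − 3X; n_C = 2X.
Total moles n_T = 10.1 − 2X.
y_i = n_i/n_T, p_i = y_i·P. K_p = p_C^2 / (p_B p_D^3).
Equating to 0.155 bar^-2 and solving on 0 < X < 1: X = 0.837.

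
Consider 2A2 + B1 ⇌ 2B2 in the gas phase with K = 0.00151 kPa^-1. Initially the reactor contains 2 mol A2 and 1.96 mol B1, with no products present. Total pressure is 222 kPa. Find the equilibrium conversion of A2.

X = 0.281

Take 2 mol A2 as basis and let X be its fractional conversion, so ξ = X.
Mole table: n_A2 = 2 − 2X; n_B1 = 1.96 − X; n_B2 = 2X.
n_T = Σnᵢ = 3.96 − X.
y_i = n_i/n_T, p_i = y_i·P. K = p_B2^2 / (p_A2^2 p_B1).
This yields a degree-3 equation in X; solving on (0,1), X = 0.281.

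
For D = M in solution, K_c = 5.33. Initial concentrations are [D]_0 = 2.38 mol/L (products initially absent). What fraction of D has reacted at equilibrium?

X = 0.842

Let X = conversion of D; extent ξ = 2.38·X mol/L.
Concentrations: [D] = 2.38 − 2.38X; [M] = 2.38X.
K_c = [M] / ([D]).
This equals 5.33 at X = 0.842 (the root in 0 < X < 1).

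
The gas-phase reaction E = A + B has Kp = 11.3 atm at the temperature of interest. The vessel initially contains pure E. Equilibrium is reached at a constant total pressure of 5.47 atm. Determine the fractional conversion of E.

Take 1 mol E as basis and let X be its fractional conversion, so ξ = X.
At extent ξ: n_E = 1 − X; n_A = X; n_B = X.
Total moles n_T = 1 + X.
y_i = n_i/n_T, p_i = y_i·P. Kp = p_A p_B / (p_E).
Substituting and setting equal to 11.3 atm gives a polynomial in X; the root in (0,1) is X = 0.821.

X = 0.821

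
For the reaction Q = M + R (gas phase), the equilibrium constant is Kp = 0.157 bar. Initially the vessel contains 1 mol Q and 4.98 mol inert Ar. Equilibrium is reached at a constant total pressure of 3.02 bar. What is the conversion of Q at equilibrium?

X = 0.434

Take 1 mol Q as basis and let X be its fractional conversion, so ξ = X.
Mole table: n_Q = 1 − X; n_M = X; n_R = X; n_I = 4.98 (inert).
Summing: n_T = 5.98 + X.
With p_i = (n_i/n_T)P, Kp = p_M p_R / (p_Q).
This yields a degree-2 equation in X; solving on (0,1), X = 0.434.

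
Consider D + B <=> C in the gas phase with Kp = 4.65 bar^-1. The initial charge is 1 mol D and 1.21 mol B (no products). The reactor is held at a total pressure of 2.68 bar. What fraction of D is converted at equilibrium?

Basis: 1 mol D initially; let X = conversion of D. Extent ξ = X.
Mole table: n_D = 1 − X; n_B = 1.21 − X; n_C = X.
Total moles n_T = 2.21 − X.
With p_i = (n_i/n_T)P, Kp = p_C / (p_D p_B).
This yields a degree-2 equation in X; solving on (0,1), X = 0.787.

X = 0.787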